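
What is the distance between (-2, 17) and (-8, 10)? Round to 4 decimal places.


d = sqrt((-8--2)^2 + (10-17)^2) = 9.2195

9.2195


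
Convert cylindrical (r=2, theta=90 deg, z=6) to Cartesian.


x = 2 * cos(90) = 0
y = 2 * sin(90) = 2
z = 6

(0, 2, 6)


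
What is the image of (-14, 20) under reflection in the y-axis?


Reflection across y-axis: (x, y) -> (-x, y)
(-14, 20) -> (14, 20)

(14, 20)


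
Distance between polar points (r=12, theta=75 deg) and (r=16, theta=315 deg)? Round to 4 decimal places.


d = sqrt(r1^2 + r2^2 - 2*r1*r2*cos(t2-t1))
d = sqrt(12^2 + 16^2 - 2*12*16*cos(315-75)) = 24.3311

24.3311


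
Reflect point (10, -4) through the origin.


Reflection through origin: (x, y) -> (-x, -y)
(10, -4) -> (-10, 4)

(-10, 4)


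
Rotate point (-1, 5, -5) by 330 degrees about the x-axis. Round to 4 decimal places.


x' = -1
y' = 5*cos(330) - -5*sin(330) = 1.8301
z' = 5*sin(330) + -5*cos(330) = -6.8301

(-1, 1.8301, -6.8301)


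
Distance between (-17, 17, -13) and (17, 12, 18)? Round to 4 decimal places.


d = sqrt((17--17)^2 + (12-17)^2 + (18--13)^2) = 46.2817

46.2817


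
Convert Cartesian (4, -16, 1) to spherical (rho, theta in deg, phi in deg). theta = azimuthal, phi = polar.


rho = sqrt(4^2 + (-16)^2 + 1^2) = 16.5227
theta = atan2(-16, 4) = 284.0362 deg
phi = acos(1/16.5227) = 86.5302 deg

rho = 16.5227, theta = 284.0362 deg, phi = 86.5302 deg


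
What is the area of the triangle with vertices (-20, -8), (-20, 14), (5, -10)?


Area = |x1(y2-y3) + x2(y3-y1) + x3(y1-y2)| / 2
= |-20*(14--10) + -20*(-10--8) + 5*(-8-14)| / 2
= 275

275


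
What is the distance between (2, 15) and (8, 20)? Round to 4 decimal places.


d = sqrt((8-2)^2 + (20-15)^2) = 7.8102

7.8102


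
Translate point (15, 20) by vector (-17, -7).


Translation: (x+dx, y+dy) = (15+-17, 20+-7) = (-2, 13)

(-2, 13)


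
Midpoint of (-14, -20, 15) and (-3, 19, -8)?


Midpoint = ((-14+-3)/2, (-20+19)/2, (15+-8)/2) = (-8.5, -0.5, 3.5)

(-8.5, -0.5, 3.5)


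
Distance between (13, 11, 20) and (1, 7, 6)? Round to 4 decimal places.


d = sqrt((1-13)^2 + (7-11)^2 + (6-20)^2) = 18.868

18.868


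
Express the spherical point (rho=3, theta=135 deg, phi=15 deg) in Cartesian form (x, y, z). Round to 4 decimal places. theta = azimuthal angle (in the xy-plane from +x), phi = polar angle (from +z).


x = 3 * sin(15) * cos(135) = -0.549
y = 3 * sin(15) * sin(135) = 0.549
z = 3 * cos(15) = 2.8978

(-0.549, 0.549, 2.8978)


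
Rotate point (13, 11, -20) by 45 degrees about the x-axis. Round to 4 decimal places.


x' = 13
y' = 11*cos(45) - -20*sin(45) = 21.9203
z' = 11*sin(45) + -20*cos(45) = -6.364

(13, 21.9203, -6.364)


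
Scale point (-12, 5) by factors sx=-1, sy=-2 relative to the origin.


Scaling: (x*sx, y*sy) = (-12*-1, 5*-2) = (12, -10)

(12, -10)


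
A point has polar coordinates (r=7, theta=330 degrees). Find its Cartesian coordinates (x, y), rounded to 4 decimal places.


x = 7 * cos(330) = 6.0622
y = 7 * sin(330) = -3.5

(6.0622, -3.5)


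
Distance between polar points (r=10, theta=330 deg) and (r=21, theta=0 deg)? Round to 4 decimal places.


d = sqrt(r1^2 + r2^2 - 2*r1*r2*cos(t2-t1))
d = sqrt(10^2 + 21^2 - 2*10*21*cos(0-330)) = 13.3143

13.3143


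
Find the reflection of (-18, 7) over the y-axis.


Reflection across y-axis: (x, y) -> (-x, y)
(-18, 7) -> (18, 7)

(18, 7)


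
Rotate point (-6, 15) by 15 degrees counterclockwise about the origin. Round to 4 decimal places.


x' = -6*cos(15) - 15*sin(15) = -9.6778
y' = -6*sin(15) + 15*cos(15) = 12.936

(-9.6778, 12.936)


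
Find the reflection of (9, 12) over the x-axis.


Reflection across x-axis: (x, y) -> (x, -y)
(9, 12) -> (9, -12)

(9, -12)


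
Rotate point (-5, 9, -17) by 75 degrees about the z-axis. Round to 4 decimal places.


x' = -5*cos(75) - 9*sin(75) = -9.9874
y' = -5*sin(75) + 9*cos(75) = -2.5003
z' = -17

(-9.9874, -2.5003, -17)


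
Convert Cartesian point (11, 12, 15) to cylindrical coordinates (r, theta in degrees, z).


r = sqrt(11^2 + 12^2) = 16.2788
theta = atan2(12, 11) = 47.4896 deg
z = 15

r = 16.2788, theta = 47.4896 deg, z = 15


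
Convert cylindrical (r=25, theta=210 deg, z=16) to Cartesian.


x = 25 * cos(210) = -21.6506
y = 25 * sin(210) = -12.5
z = 16

(-21.6506, -12.5, 16)


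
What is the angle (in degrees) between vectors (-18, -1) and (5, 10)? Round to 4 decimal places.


dot = -18*5 + -1*10 = -100
|u| = 18.0278, |v| = 11.1803
cos(angle) = -0.4961
angle = 119.7449 degrees

119.7449 degrees


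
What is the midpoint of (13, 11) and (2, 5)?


Midpoint = ((13+2)/2, (11+5)/2) = (7.5, 8)

(7.5, 8)


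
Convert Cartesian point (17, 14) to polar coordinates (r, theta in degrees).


r = sqrt(17^2 + 14^2) = 22.0227
theta = atan2(14, 17) = 39.4725 degrees

r = 22.0227, theta = 39.4725 degrees


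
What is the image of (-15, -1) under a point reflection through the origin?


Reflection through origin: (x, y) -> (-x, -y)
(-15, -1) -> (15, 1)

(15, 1)


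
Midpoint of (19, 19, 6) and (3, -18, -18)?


Midpoint = ((19+3)/2, (19+-18)/2, (6+-18)/2) = (11, 0.5, -6)

(11, 0.5, -6)


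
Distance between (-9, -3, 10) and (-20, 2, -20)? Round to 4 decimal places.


d = sqrt((-20--9)^2 + (2--3)^2 + (-20-10)^2) = 32.3419

32.3419


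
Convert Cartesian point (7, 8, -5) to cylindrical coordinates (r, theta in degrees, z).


r = sqrt(7^2 + 8^2) = 10.6301
theta = atan2(8, 7) = 48.8141 deg
z = -5

r = 10.6301, theta = 48.8141 deg, z = -5


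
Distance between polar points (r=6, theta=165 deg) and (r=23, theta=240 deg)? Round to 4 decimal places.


d = sqrt(r1^2 + r2^2 - 2*r1*r2*cos(t2-t1))
d = sqrt(6^2 + 23^2 - 2*6*23*cos(240-165)) = 22.2163

22.2163


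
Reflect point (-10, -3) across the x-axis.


Reflection across x-axis: (x, y) -> (x, -y)
(-10, -3) -> (-10, 3)

(-10, 3)


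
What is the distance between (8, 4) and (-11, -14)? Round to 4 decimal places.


d = sqrt((-11-8)^2 + (-14-4)^2) = 26.1725

26.1725


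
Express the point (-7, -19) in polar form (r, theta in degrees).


r = sqrt((-7)^2 + (-19)^2) = 20.2485
theta = atan2(-19, -7) = 249.7751 degrees

r = 20.2485, theta = 249.7751 degrees


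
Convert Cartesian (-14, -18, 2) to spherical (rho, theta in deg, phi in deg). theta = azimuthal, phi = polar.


rho = sqrt((-14)^2 + (-18)^2 + 2^2) = 22.891
theta = atan2(-18, -14) = 232.125 deg
phi = acos(2/22.891) = 84.9877 deg

rho = 22.891, theta = 232.125 deg, phi = 84.9877 deg


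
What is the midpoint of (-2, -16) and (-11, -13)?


Midpoint = ((-2+-11)/2, (-16+-13)/2) = (-6.5, -14.5)

(-6.5, -14.5)


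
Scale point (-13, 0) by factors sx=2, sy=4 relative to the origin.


Scaling: (x*sx, y*sy) = (-13*2, 0*4) = (-26, 0)

(-26, 0)


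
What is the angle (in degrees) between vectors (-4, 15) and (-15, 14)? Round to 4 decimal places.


dot = -4*-15 + 15*14 = 270
|u| = 15.5242, |v| = 20.5183
cos(angle) = 0.8476
angle = 32.0435 degrees

32.0435 degrees


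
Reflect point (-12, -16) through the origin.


Reflection through origin: (x, y) -> (-x, -y)
(-12, -16) -> (12, 16)

(12, 16)


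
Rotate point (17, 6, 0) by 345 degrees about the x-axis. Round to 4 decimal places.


x' = 17
y' = 6*cos(345) - 0*sin(345) = 5.7956
z' = 6*sin(345) + 0*cos(345) = -1.5529

(17, 5.7956, -1.5529)


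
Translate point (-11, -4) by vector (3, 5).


Translation: (x+dx, y+dy) = (-11+3, -4+5) = (-8, 1)

(-8, 1)


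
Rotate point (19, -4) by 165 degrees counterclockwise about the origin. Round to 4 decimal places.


x' = 19*cos(165) - -4*sin(165) = -17.3173
y' = 19*sin(165) + -4*cos(165) = 8.7813

(-17.3173, 8.7813)


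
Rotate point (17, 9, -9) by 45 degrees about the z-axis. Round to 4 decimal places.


x' = 17*cos(45) - 9*sin(45) = 5.6569
y' = 17*sin(45) + 9*cos(45) = 18.3848
z' = -9

(5.6569, 18.3848, -9)


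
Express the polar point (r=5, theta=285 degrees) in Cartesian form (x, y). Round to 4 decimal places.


x = 5 * cos(285) = 1.2941
y = 5 * sin(285) = -4.8296

(1.2941, -4.8296)


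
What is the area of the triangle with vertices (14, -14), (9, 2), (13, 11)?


Area = |x1(y2-y3) + x2(y3-y1) + x3(y1-y2)| / 2
= |14*(2-11) + 9*(11--14) + 13*(-14-2)| / 2
= 54.5

54.5


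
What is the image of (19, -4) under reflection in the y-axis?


Reflection across y-axis: (x, y) -> (-x, y)
(19, -4) -> (-19, -4)

(-19, -4)


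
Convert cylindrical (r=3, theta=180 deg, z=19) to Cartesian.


x = 3 * cos(180) = -3
y = 3 * sin(180) = 0
z = 19

(-3, 0, 19)


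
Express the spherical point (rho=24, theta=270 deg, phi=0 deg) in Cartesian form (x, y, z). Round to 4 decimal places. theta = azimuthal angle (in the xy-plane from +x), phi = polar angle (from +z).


x = 24 * sin(0) * cos(270) = 0
y = 24 * sin(0) * sin(270) = 0
z = 24 * cos(0) = 24

(0, 0, 24)


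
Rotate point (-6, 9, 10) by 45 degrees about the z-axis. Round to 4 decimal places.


x' = -6*cos(45) - 9*sin(45) = -10.6066
y' = -6*sin(45) + 9*cos(45) = 2.1213
z' = 10

(-10.6066, 2.1213, 10)


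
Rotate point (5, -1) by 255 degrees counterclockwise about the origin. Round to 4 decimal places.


x' = 5*cos(255) - -1*sin(255) = -2.26
y' = 5*sin(255) + -1*cos(255) = -4.5708

(-2.26, -4.5708)


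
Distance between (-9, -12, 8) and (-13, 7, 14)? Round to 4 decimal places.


d = sqrt((-13--9)^2 + (7--12)^2 + (14-8)^2) = 20.3224

20.3224


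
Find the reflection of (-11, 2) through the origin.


Reflection through origin: (x, y) -> (-x, -y)
(-11, 2) -> (11, -2)

(11, -2)


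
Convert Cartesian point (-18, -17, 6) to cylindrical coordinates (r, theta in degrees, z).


r = sqrt((-18)^2 + (-17)^2) = 24.7588
theta = atan2(-17, -18) = 223.3634 deg
z = 6

r = 24.7588, theta = 223.3634 deg, z = 6


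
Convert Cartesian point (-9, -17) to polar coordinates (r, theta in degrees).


r = sqrt((-9)^2 + (-17)^2) = 19.2354
theta = atan2(-17, -9) = 242.1027 degrees

r = 19.2354, theta = 242.1027 degrees


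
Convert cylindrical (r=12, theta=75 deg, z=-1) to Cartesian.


x = 12 * cos(75) = 3.1058
y = 12 * sin(75) = 11.5911
z = -1

(3.1058, 11.5911, -1)


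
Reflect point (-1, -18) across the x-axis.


Reflection across x-axis: (x, y) -> (x, -y)
(-1, -18) -> (-1, 18)

(-1, 18)


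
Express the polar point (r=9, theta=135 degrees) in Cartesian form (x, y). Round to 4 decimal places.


x = 9 * cos(135) = -6.364
y = 9 * sin(135) = 6.364

(-6.364, 6.364)


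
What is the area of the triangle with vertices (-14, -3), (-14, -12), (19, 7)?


Area = |x1(y2-y3) + x2(y3-y1) + x3(y1-y2)| / 2
= |-14*(-12-7) + -14*(7--3) + 19*(-3--12)| / 2
= 148.5

148.5


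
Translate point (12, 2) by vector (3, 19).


Translation: (x+dx, y+dy) = (12+3, 2+19) = (15, 21)

(15, 21)


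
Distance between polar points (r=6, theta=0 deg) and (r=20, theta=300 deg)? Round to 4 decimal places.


d = sqrt(r1^2 + r2^2 - 2*r1*r2*cos(t2-t1))
d = sqrt(6^2 + 20^2 - 2*6*20*cos(300-0)) = 17.7764

17.7764


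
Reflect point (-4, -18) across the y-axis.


Reflection across y-axis: (x, y) -> (-x, y)
(-4, -18) -> (4, -18)

(4, -18)


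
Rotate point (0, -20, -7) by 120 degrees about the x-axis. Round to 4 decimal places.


x' = 0
y' = -20*cos(120) - -7*sin(120) = 16.0622
z' = -20*sin(120) + -7*cos(120) = -13.8205

(0, 16.0622, -13.8205)


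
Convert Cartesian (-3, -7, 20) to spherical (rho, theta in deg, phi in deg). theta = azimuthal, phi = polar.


rho = sqrt((-3)^2 + (-7)^2 + 20^2) = 21.4009
theta = atan2(-7, -3) = 246.8014 deg
phi = acos(20/21.4009) = 20.8463 deg

rho = 21.4009, theta = 246.8014 deg, phi = 20.8463 deg


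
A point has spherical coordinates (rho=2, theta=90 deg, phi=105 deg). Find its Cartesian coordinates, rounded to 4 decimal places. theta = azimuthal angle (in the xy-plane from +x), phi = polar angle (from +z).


x = 2 * sin(105) * cos(90) = 0
y = 2 * sin(105) * sin(90) = 1.9319
z = 2 * cos(105) = -0.5176

(0, 1.9319, -0.5176)


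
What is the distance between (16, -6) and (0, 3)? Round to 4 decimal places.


d = sqrt((0-16)^2 + (3--6)^2) = 18.3576

18.3576


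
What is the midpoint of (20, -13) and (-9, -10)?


Midpoint = ((20+-9)/2, (-13+-10)/2) = (5.5, -11.5)

(5.5, -11.5)


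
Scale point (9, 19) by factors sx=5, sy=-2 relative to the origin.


Scaling: (x*sx, y*sy) = (9*5, 19*-2) = (45, -38)

(45, -38)


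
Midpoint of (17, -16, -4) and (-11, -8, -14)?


Midpoint = ((17+-11)/2, (-16+-8)/2, (-4+-14)/2) = (3, -12, -9)

(3, -12, -9)


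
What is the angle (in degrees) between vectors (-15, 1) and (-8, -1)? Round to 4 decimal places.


dot = -15*-8 + 1*-1 = 119
|u| = 15.0333, |v| = 8.0623
cos(angle) = 0.9818
angle = 10.9391 degrees

10.9391 degrees


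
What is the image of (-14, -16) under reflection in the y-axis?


Reflection across y-axis: (x, y) -> (-x, y)
(-14, -16) -> (14, -16)

(14, -16)


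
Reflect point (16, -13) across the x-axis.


Reflection across x-axis: (x, y) -> (x, -y)
(16, -13) -> (16, 13)

(16, 13)


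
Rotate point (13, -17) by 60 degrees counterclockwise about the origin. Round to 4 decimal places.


x' = 13*cos(60) - -17*sin(60) = 21.2224
y' = 13*sin(60) + -17*cos(60) = 2.7583

(21.2224, 2.7583)


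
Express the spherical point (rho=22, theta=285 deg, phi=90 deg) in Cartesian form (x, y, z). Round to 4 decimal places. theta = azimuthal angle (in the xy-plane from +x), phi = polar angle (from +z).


x = 22 * sin(90) * cos(285) = 5.694
y = 22 * sin(90) * sin(285) = -21.2504
z = 22 * cos(90) = 0

(5.694, -21.2504, 0)


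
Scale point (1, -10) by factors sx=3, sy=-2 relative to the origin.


Scaling: (x*sx, y*sy) = (1*3, -10*-2) = (3, 20)

(3, 20)


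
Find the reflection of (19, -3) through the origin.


Reflection through origin: (x, y) -> (-x, -y)
(19, -3) -> (-19, 3)

(-19, 3)


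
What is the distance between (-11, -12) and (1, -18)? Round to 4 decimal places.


d = sqrt((1--11)^2 + (-18--12)^2) = 13.4164

13.4164


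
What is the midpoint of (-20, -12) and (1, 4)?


Midpoint = ((-20+1)/2, (-12+4)/2) = (-9.5, -4)

(-9.5, -4)


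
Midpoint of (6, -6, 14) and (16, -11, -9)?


Midpoint = ((6+16)/2, (-6+-11)/2, (14+-9)/2) = (11, -8.5, 2.5)

(11, -8.5, 2.5)


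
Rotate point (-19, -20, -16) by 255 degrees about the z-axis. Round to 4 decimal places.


x' = -19*cos(255) - -20*sin(255) = -14.401
y' = -19*sin(255) + -20*cos(255) = 23.529
z' = -16

(-14.401, 23.529, -16)


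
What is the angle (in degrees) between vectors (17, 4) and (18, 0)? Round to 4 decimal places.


dot = 17*18 + 4*0 = 306
|u| = 17.4642, |v| = 18
cos(angle) = 0.9734
angle = 13.2405 degrees

13.2405 degrees


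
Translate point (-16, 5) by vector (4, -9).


Translation: (x+dx, y+dy) = (-16+4, 5+-9) = (-12, -4)

(-12, -4)


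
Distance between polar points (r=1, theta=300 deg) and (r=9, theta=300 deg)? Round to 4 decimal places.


d = sqrt(r1^2 + r2^2 - 2*r1*r2*cos(t2-t1))
d = sqrt(1^2 + 9^2 - 2*1*9*cos(300-300)) = 8

8


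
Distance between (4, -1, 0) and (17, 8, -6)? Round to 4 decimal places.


d = sqrt((17-4)^2 + (8--1)^2 + (-6-0)^2) = 16.9115

16.9115


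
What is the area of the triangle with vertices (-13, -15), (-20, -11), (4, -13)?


Area = |x1(y2-y3) + x2(y3-y1) + x3(y1-y2)| / 2
= |-13*(-11--13) + -20*(-13--15) + 4*(-15--11)| / 2
= 41

41


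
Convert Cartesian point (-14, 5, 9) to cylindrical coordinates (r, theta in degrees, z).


r = sqrt((-14)^2 + 5^2) = 14.8661
theta = atan2(5, -14) = 160.3462 deg
z = 9

r = 14.8661, theta = 160.3462 deg, z = 9


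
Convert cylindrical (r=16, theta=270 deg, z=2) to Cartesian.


x = 16 * cos(270) = 0
y = 16 * sin(270) = -16
z = 2

(0, -16, 2)


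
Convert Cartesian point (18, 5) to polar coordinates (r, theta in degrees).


r = sqrt(18^2 + 5^2) = 18.6815
theta = atan2(5, 18) = 15.5241 degrees

r = 18.6815, theta = 15.5241 degrees


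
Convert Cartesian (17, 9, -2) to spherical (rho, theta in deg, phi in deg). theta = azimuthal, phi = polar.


rho = sqrt(17^2 + 9^2 + (-2)^2) = 19.3391
theta = atan2(9, 17) = 27.8973 deg
phi = acos(-2/19.3391) = 95.936 deg

rho = 19.3391, theta = 27.8973 deg, phi = 95.936 deg


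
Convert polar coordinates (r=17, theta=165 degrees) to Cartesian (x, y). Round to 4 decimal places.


x = 17 * cos(165) = -16.4207
y = 17 * sin(165) = 4.3999

(-16.4207, 4.3999)


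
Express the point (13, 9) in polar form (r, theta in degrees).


r = sqrt(13^2 + 9^2) = 15.8114
theta = atan2(9, 13) = 34.6952 degrees

r = 15.8114, theta = 34.6952 degrees


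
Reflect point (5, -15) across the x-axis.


Reflection across x-axis: (x, y) -> (x, -y)
(5, -15) -> (5, 15)

(5, 15)


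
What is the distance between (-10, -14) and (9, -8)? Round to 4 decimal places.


d = sqrt((9--10)^2 + (-8--14)^2) = 19.9249

19.9249


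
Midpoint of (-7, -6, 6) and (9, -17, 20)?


Midpoint = ((-7+9)/2, (-6+-17)/2, (6+20)/2) = (1, -11.5, 13)

(1, -11.5, 13)


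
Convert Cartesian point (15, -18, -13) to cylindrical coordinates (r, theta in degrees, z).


r = sqrt(15^2 + (-18)^2) = 23.4307
theta = atan2(-18, 15) = 309.8056 deg
z = -13

r = 23.4307, theta = 309.8056 deg, z = -13


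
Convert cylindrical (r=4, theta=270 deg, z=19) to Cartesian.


x = 4 * cos(270) = 0
y = 4 * sin(270) = -4
z = 19

(0, -4, 19)


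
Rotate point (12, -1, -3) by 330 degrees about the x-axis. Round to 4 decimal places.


x' = 12
y' = -1*cos(330) - -3*sin(330) = -2.366
z' = -1*sin(330) + -3*cos(330) = -2.0981

(12, -2.366, -2.0981)


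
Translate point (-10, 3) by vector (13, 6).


Translation: (x+dx, y+dy) = (-10+13, 3+6) = (3, 9)

(3, 9)


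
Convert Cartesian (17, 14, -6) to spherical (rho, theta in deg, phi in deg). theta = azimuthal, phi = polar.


rho = sqrt(17^2 + 14^2 + (-6)^2) = 22.8254
theta = atan2(14, 17) = 39.4725 deg
phi = acos(-6/22.8254) = 105.2401 deg

rho = 22.8254, theta = 39.4725 deg, phi = 105.2401 deg


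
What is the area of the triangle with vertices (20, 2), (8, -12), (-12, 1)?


Area = |x1(y2-y3) + x2(y3-y1) + x3(y1-y2)| / 2
= |20*(-12-1) + 8*(1-2) + -12*(2--12)| / 2
= 218

218


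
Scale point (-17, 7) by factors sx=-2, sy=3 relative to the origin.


Scaling: (x*sx, y*sy) = (-17*-2, 7*3) = (34, 21)

(34, 21)


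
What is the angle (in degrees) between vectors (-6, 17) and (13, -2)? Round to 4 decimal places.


dot = -6*13 + 17*-2 = -112
|u| = 18.0278, |v| = 13.1529
cos(angle) = -0.4723
angle = 118.1862 degrees

118.1862 degrees


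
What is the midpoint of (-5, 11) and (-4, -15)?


Midpoint = ((-5+-4)/2, (11+-15)/2) = (-4.5, -2)

(-4.5, -2)


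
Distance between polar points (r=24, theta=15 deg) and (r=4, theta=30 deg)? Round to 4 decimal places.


d = sqrt(r1^2 + r2^2 - 2*r1*r2*cos(t2-t1))
d = sqrt(24^2 + 4^2 - 2*24*4*cos(30-15)) = 20.1629

20.1629


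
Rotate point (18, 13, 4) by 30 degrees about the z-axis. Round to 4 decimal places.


x' = 18*cos(30) - 13*sin(30) = 9.0885
y' = 18*sin(30) + 13*cos(30) = 20.2583
z' = 4

(9.0885, 20.2583, 4)


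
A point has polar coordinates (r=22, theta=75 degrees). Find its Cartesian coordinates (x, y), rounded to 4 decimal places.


x = 22 * cos(75) = 5.694
y = 22 * sin(75) = 21.2504

(5.694, 21.2504)


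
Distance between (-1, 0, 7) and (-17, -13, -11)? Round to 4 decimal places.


d = sqrt((-17--1)^2 + (-13-0)^2 + (-11-7)^2) = 27.3679

27.3679


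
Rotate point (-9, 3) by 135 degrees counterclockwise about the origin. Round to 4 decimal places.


x' = -9*cos(135) - 3*sin(135) = 4.2426
y' = -9*sin(135) + 3*cos(135) = -8.4853

(4.2426, -8.4853)


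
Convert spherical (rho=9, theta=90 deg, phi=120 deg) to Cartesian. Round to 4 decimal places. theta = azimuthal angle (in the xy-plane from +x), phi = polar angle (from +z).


x = 9 * sin(120) * cos(90) = 0
y = 9 * sin(120) * sin(90) = 7.7942
z = 9 * cos(120) = -4.5

(0, 7.7942, -4.5)


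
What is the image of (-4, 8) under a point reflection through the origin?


Reflection through origin: (x, y) -> (-x, -y)
(-4, 8) -> (4, -8)

(4, -8)


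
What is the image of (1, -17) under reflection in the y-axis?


Reflection across y-axis: (x, y) -> (-x, y)
(1, -17) -> (-1, -17)

(-1, -17)


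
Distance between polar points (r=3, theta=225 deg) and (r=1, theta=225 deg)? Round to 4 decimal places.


d = sqrt(r1^2 + r2^2 - 2*r1*r2*cos(t2-t1))
d = sqrt(3^2 + 1^2 - 2*3*1*cos(225-225)) = 2

2


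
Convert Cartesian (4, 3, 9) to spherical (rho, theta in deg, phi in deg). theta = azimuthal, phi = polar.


rho = sqrt(4^2 + 3^2 + 9^2) = 10.2956
theta = atan2(3, 4) = 36.8699 deg
phi = acos(9/10.2956) = 29.0546 deg

rho = 10.2956, theta = 36.8699 deg, phi = 29.0546 deg


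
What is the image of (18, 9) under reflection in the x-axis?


Reflection across x-axis: (x, y) -> (x, -y)
(18, 9) -> (18, -9)

(18, -9)


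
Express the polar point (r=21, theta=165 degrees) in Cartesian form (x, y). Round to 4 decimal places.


x = 21 * cos(165) = -20.2844
y = 21 * sin(165) = 5.4352

(-20.2844, 5.4352)


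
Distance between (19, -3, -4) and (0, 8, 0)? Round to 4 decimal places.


d = sqrt((0-19)^2 + (8--3)^2 + (0--4)^2) = 22.3159

22.3159


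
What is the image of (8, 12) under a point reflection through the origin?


Reflection through origin: (x, y) -> (-x, -y)
(8, 12) -> (-8, -12)

(-8, -12)


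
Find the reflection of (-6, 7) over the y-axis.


Reflection across y-axis: (x, y) -> (-x, y)
(-6, 7) -> (6, 7)

(6, 7)


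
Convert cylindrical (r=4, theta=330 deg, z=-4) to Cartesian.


x = 4 * cos(330) = 3.4641
y = 4 * sin(330) = -2
z = -4

(3.4641, -2, -4)


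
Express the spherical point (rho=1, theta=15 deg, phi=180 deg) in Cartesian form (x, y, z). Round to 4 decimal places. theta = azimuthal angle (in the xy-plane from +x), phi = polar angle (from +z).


x = 1 * sin(180) * cos(15) = 0
y = 1 * sin(180) * sin(15) = 0
z = 1 * cos(180) = -1

(0, 0, -1)


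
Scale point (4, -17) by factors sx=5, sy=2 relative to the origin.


Scaling: (x*sx, y*sy) = (4*5, -17*2) = (20, -34)

(20, -34)


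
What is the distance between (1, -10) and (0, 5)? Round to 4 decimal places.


d = sqrt((0-1)^2 + (5--10)^2) = 15.0333

15.0333


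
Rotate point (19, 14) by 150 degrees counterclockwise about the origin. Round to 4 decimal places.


x' = 19*cos(150) - 14*sin(150) = -23.4545
y' = 19*sin(150) + 14*cos(150) = -2.6244

(-23.4545, -2.6244)


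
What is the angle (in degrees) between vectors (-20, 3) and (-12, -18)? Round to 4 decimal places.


dot = -20*-12 + 3*-18 = 186
|u| = 20.2237, |v| = 21.6333
cos(angle) = 0.4251
angle = 64.8407 degrees

64.8407 degrees


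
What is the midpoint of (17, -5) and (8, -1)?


Midpoint = ((17+8)/2, (-5+-1)/2) = (12.5, -3)

(12.5, -3)


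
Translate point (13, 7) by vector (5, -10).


Translation: (x+dx, y+dy) = (13+5, 7+-10) = (18, -3)

(18, -3)


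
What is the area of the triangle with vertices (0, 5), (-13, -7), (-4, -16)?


Area = |x1(y2-y3) + x2(y3-y1) + x3(y1-y2)| / 2
= |0*(-7--16) + -13*(-16-5) + -4*(5--7)| / 2
= 112.5

112.5


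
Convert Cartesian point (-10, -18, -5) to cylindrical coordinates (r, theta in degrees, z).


r = sqrt((-10)^2 + (-18)^2) = 20.5913
theta = atan2(-18, -10) = 240.9454 deg
z = -5

r = 20.5913, theta = 240.9454 deg, z = -5


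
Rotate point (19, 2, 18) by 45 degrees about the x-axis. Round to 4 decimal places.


x' = 19
y' = 2*cos(45) - 18*sin(45) = -11.3137
z' = 2*sin(45) + 18*cos(45) = 14.1421

(19, -11.3137, 14.1421)


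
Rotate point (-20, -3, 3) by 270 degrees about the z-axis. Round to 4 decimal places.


x' = -20*cos(270) - -3*sin(270) = -3
y' = -20*sin(270) + -3*cos(270) = 20
z' = 3

(-3, 20, 3)


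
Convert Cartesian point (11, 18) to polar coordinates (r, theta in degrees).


r = sqrt(11^2 + 18^2) = 21.095
theta = atan2(18, 11) = 58.5704 degrees

r = 21.095, theta = 58.5704 degrees


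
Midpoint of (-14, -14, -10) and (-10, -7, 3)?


Midpoint = ((-14+-10)/2, (-14+-7)/2, (-10+3)/2) = (-12, -10.5, -3.5)

(-12, -10.5, -3.5)


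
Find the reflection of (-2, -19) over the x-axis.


Reflection across x-axis: (x, y) -> (x, -y)
(-2, -19) -> (-2, 19)

(-2, 19)


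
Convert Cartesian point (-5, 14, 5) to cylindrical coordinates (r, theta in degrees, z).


r = sqrt((-5)^2 + 14^2) = 14.8661
theta = atan2(14, -5) = 109.6538 deg
z = 5

r = 14.8661, theta = 109.6538 deg, z = 5


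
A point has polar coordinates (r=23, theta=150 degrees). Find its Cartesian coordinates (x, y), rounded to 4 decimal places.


x = 23 * cos(150) = -19.9186
y = 23 * sin(150) = 11.5

(-19.9186, 11.5)


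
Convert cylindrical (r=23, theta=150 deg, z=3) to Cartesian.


x = 23 * cos(150) = -19.9186
y = 23 * sin(150) = 11.5
z = 3

(-19.9186, 11.5, 3)


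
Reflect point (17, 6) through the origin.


Reflection through origin: (x, y) -> (-x, -y)
(17, 6) -> (-17, -6)

(-17, -6)


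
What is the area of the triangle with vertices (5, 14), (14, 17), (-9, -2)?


Area = |x1(y2-y3) + x2(y3-y1) + x3(y1-y2)| / 2
= |5*(17--2) + 14*(-2-14) + -9*(14-17)| / 2
= 51

51


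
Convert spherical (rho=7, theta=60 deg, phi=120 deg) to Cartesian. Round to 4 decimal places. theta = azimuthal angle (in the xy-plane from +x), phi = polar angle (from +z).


x = 7 * sin(120) * cos(60) = 3.0311
y = 7 * sin(120) * sin(60) = 5.25
z = 7 * cos(120) = -3.5

(3.0311, 5.25, -3.5)


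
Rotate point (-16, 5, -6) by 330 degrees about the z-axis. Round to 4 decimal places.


x' = -16*cos(330) - 5*sin(330) = -11.3564
y' = -16*sin(330) + 5*cos(330) = 12.3301
z' = -6

(-11.3564, 12.3301, -6)


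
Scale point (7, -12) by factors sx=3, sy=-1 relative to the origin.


Scaling: (x*sx, y*sy) = (7*3, -12*-1) = (21, 12)

(21, 12)


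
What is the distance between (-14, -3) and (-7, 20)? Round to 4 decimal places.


d = sqrt((-7--14)^2 + (20--3)^2) = 24.0416

24.0416


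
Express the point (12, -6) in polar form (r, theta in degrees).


r = sqrt(12^2 + (-6)^2) = 13.4164
theta = atan2(-6, 12) = 333.4349 degrees

r = 13.4164, theta = 333.4349 degrees


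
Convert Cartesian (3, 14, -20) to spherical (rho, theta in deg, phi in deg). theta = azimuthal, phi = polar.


rho = sqrt(3^2 + 14^2 + (-20)^2) = 24.5967
theta = atan2(14, 3) = 77.9052 deg
phi = acos(-20/24.5967) = 144.4015 deg

rho = 24.5967, theta = 77.9052 deg, phi = 144.4015 deg


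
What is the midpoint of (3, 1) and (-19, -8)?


Midpoint = ((3+-19)/2, (1+-8)/2) = (-8, -3.5)

(-8, -3.5)


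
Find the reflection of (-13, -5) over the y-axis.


Reflection across y-axis: (x, y) -> (-x, y)
(-13, -5) -> (13, -5)

(13, -5)


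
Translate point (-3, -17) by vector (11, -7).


Translation: (x+dx, y+dy) = (-3+11, -17+-7) = (8, -24)

(8, -24)


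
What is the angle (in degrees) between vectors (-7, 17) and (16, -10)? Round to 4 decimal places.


dot = -7*16 + 17*-10 = -282
|u| = 18.3848, |v| = 18.868
cos(angle) = -0.813
angle = 144.3855 degrees

144.3855 degrees


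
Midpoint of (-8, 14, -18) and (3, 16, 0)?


Midpoint = ((-8+3)/2, (14+16)/2, (-18+0)/2) = (-2.5, 15, -9)

(-2.5, 15, -9)


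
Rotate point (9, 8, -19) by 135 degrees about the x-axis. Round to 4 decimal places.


x' = 9
y' = 8*cos(135) - -19*sin(135) = 7.7782
z' = 8*sin(135) + -19*cos(135) = 19.0919

(9, 7.7782, 19.0919)


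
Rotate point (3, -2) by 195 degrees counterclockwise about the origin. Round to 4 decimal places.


x' = 3*cos(195) - -2*sin(195) = -3.4154
y' = 3*sin(195) + -2*cos(195) = 1.1554

(-3.4154, 1.1554)


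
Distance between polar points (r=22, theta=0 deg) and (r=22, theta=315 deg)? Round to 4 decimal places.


d = sqrt(r1^2 + r2^2 - 2*r1*r2*cos(t2-t1))
d = sqrt(22^2 + 22^2 - 2*22*22*cos(315-0)) = 16.8381

16.8381


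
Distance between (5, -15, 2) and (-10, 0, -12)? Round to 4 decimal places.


d = sqrt((-10-5)^2 + (0--15)^2 + (-12-2)^2) = 25.4165

25.4165


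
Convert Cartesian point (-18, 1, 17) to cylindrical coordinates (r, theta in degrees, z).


r = sqrt((-18)^2 + 1^2) = 18.0278
theta = atan2(1, -18) = 176.8202 deg
z = 17

r = 18.0278, theta = 176.8202 deg, z = 17


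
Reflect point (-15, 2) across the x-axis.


Reflection across x-axis: (x, y) -> (x, -y)
(-15, 2) -> (-15, -2)

(-15, -2)


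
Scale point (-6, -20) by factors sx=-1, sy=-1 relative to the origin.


Scaling: (x*sx, y*sy) = (-6*-1, -20*-1) = (6, 20)

(6, 20)


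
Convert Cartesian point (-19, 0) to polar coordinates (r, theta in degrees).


r = sqrt((-19)^2 + 0^2) = 19
theta = atan2(0, -19) = 180 degrees

r = 19, theta = 180 degrees


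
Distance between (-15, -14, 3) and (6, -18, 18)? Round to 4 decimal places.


d = sqrt((6--15)^2 + (-18--14)^2 + (18-3)^2) = 26.1151

26.1151


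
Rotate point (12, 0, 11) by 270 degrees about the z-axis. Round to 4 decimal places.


x' = 12*cos(270) - 0*sin(270) = 0
y' = 12*sin(270) + 0*cos(270) = -12
z' = 11

(0, -12, 11)


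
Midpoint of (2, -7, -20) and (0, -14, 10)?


Midpoint = ((2+0)/2, (-7+-14)/2, (-20+10)/2) = (1, -10.5, -5)

(1, -10.5, -5)


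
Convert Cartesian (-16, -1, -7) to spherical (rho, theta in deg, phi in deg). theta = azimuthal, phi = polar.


rho = sqrt((-16)^2 + (-1)^2 + (-7)^2) = 17.4929
theta = atan2(-1, -16) = 183.5763 deg
phi = acos(-7/17.4929) = 113.5884 deg

rho = 17.4929, theta = 183.5763 deg, phi = 113.5884 deg


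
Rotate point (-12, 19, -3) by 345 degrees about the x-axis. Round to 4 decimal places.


x' = -12
y' = 19*cos(345) - -3*sin(345) = 17.5761
z' = 19*sin(345) + -3*cos(345) = -7.8153

(-12, 17.5761, -7.8153)


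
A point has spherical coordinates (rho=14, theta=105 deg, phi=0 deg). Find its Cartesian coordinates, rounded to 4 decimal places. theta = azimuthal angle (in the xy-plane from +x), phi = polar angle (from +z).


x = 14 * sin(0) * cos(105) = 0
y = 14 * sin(0) * sin(105) = 0
z = 14 * cos(0) = 14

(0, 0, 14)


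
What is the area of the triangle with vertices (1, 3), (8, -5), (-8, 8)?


Area = |x1(y2-y3) + x2(y3-y1) + x3(y1-y2)| / 2
= |1*(-5-8) + 8*(8-3) + -8*(3--5)| / 2
= 18.5

18.5


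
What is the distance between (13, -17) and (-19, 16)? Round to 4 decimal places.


d = sqrt((-19-13)^2 + (16--17)^2) = 45.9674

45.9674


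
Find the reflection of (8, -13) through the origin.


Reflection through origin: (x, y) -> (-x, -y)
(8, -13) -> (-8, 13)

(-8, 13)


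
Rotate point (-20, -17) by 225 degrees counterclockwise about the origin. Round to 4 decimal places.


x' = -20*cos(225) - -17*sin(225) = 2.1213
y' = -20*sin(225) + -17*cos(225) = 26.163

(2.1213, 26.163)


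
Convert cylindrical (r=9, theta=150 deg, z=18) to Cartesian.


x = 9 * cos(150) = -7.7942
y = 9 * sin(150) = 4.5
z = 18

(-7.7942, 4.5, 18)


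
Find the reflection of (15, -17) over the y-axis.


Reflection across y-axis: (x, y) -> (-x, y)
(15, -17) -> (-15, -17)

(-15, -17)


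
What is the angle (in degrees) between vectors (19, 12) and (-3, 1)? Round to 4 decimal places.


dot = 19*-3 + 12*1 = -45
|u| = 22.4722, |v| = 3.1623
cos(angle) = -0.6332
angle = 129.2894 degrees

129.2894 degrees


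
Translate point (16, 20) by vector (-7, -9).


Translation: (x+dx, y+dy) = (16+-7, 20+-9) = (9, 11)

(9, 11)


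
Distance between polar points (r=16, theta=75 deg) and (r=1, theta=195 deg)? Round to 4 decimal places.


d = sqrt(r1^2 + r2^2 - 2*r1*r2*cos(t2-t1))
d = sqrt(16^2 + 1^2 - 2*16*1*cos(195-75)) = 16.5227

16.5227


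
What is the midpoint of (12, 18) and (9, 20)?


Midpoint = ((12+9)/2, (18+20)/2) = (10.5, 19)

(10.5, 19)


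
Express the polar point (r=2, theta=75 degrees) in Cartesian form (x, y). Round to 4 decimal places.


x = 2 * cos(75) = 0.5176
y = 2 * sin(75) = 1.9319

(0.5176, 1.9319)


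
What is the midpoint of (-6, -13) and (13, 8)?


Midpoint = ((-6+13)/2, (-13+8)/2) = (3.5, -2.5)

(3.5, -2.5)


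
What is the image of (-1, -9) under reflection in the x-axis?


Reflection across x-axis: (x, y) -> (x, -y)
(-1, -9) -> (-1, 9)

(-1, 9)


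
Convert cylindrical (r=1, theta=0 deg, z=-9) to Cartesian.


x = 1 * cos(0) = 1
y = 1 * sin(0) = 0
z = -9

(1, 0, -9)


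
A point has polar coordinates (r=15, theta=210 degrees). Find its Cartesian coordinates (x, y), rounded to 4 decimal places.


x = 15 * cos(210) = -12.9904
y = 15 * sin(210) = -7.5

(-12.9904, -7.5)


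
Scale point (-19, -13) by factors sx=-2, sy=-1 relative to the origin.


Scaling: (x*sx, y*sy) = (-19*-2, -13*-1) = (38, 13)

(38, 13)


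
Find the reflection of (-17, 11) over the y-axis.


Reflection across y-axis: (x, y) -> (-x, y)
(-17, 11) -> (17, 11)

(17, 11)


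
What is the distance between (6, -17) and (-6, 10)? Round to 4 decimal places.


d = sqrt((-6-6)^2 + (10--17)^2) = 29.5466

29.5466


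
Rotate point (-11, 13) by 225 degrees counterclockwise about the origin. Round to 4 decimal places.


x' = -11*cos(225) - 13*sin(225) = 16.9706
y' = -11*sin(225) + 13*cos(225) = -1.4142

(16.9706, -1.4142)


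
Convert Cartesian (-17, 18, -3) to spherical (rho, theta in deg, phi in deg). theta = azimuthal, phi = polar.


rho = sqrt((-17)^2 + 18^2 + (-3)^2) = 24.9399
theta = atan2(18, -17) = 133.3634 deg
phi = acos(-3/24.9399) = 96.9088 deg

rho = 24.9399, theta = 133.3634 deg, phi = 96.9088 deg


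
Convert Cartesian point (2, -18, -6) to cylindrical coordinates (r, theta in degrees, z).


r = sqrt(2^2 + (-18)^2) = 18.1108
theta = atan2(-18, 2) = 276.3402 deg
z = -6

r = 18.1108, theta = 276.3402 deg, z = -6


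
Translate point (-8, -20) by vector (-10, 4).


Translation: (x+dx, y+dy) = (-8+-10, -20+4) = (-18, -16)

(-18, -16)


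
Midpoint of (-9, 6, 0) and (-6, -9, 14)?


Midpoint = ((-9+-6)/2, (6+-9)/2, (0+14)/2) = (-7.5, -1.5, 7)

(-7.5, -1.5, 7)


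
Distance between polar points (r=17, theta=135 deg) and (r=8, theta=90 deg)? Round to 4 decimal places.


d = sqrt(r1^2 + r2^2 - 2*r1*r2*cos(t2-t1))
d = sqrt(17^2 + 8^2 - 2*17*8*cos(90-135)) = 12.6754

12.6754


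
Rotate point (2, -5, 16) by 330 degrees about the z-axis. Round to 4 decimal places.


x' = 2*cos(330) - -5*sin(330) = -0.7679
y' = 2*sin(330) + -5*cos(330) = -5.3301
z' = 16

(-0.7679, -5.3301, 16)


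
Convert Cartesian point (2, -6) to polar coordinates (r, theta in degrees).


r = sqrt(2^2 + (-6)^2) = 6.3246
theta = atan2(-6, 2) = 288.4349 degrees

r = 6.3246, theta = 288.4349 degrees


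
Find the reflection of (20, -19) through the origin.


Reflection through origin: (x, y) -> (-x, -y)
(20, -19) -> (-20, 19)

(-20, 19)


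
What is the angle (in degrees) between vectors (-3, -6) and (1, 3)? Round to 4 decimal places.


dot = -3*1 + -6*3 = -21
|u| = 6.7082, |v| = 3.1623
cos(angle) = -0.9899
angle = 171.8699 degrees

171.8699 degrees


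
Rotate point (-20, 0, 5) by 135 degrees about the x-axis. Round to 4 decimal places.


x' = -20
y' = 0*cos(135) - 5*sin(135) = -3.5355
z' = 0*sin(135) + 5*cos(135) = -3.5355

(-20, -3.5355, -3.5355)


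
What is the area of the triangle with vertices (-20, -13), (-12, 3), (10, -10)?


Area = |x1(y2-y3) + x2(y3-y1) + x3(y1-y2)| / 2
= |-20*(3--10) + -12*(-10--13) + 10*(-13-3)| / 2
= 228

228


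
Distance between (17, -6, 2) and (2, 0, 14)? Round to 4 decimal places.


d = sqrt((2-17)^2 + (0--6)^2 + (14-2)^2) = 20.1246

20.1246


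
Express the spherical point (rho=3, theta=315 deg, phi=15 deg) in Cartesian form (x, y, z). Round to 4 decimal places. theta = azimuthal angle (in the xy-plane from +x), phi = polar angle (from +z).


x = 3 * sin(15) * cos(315) = 0.549
y = 3 * sin(15) * sin(315) = -0.549
z = 3 * cos(15) = 2.8978

(0.549, -0.549, 2.8978)


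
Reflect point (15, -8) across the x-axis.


Reflection across x-axis: (x, y) -> (x, -y)
(15, -8) -> (15, 8)

(15, 8)


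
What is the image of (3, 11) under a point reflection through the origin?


Reflection through origin: (x, y) -> (-x, -y)
(3, 11) -> (-3, -11)

(-3, -11)


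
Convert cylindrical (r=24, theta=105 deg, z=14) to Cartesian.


x = 24 * cos(105) = -6.2117
y = 24 * sin(105) = 23.1822
z = 14

(-6.2117, 23.1822, 14)


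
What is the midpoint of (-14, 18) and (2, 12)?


Midpoint = ((-14+2)/2, (18+12)/2) = (-6, 15)

(-6, 15)


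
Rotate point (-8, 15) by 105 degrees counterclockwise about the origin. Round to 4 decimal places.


x' = -8*cos(105) - 15*sin(105) = -12.4183
y' = -8*sin(105) + 15*cos(105) = -11.6097

(-12.4183, -11.6097)


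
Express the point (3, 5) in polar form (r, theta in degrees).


r = sqrt(3^2 + 5^2) = 5.831
theta = atan2(5, 3) = 59.0362 degrees

r = 5.831, theta = 59.0362 degrees


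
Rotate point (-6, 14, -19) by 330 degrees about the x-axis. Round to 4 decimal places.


x' = -6
y' = 14*cos(330) - -19*sin(330) = 2.6244
z' = 14*sin(330) + -19*cos(330) = -23.4545

(-6, 2.6244, -23.4545)


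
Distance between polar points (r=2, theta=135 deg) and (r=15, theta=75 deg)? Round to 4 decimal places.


d = sqrt(r1^2 + r2^2 - 2*r1*r2*cos(t2-t1))
d = sqrt(2^2 + 15^2 - 2*2*15*cos(75-135)) = 14.1067

14.1067


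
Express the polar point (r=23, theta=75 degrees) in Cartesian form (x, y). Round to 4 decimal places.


x = 23 * cos(75) = 5.9528
y = 23 * sin(75) = 22.2163

(5.9528, 22.2163)


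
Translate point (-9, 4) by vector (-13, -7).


Translation: (x+dx, y+dy) = (-9+-13, 4+-7) = (-22, -3)

(-22, -3)


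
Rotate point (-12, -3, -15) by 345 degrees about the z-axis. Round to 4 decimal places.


x' = -12*cos(345) - -3*sin(345) = -12.3676
y' = -12*sin(345) + -3*cos(345) = 0.2081
z' = -15

(-12.3676, 0.2081, -15)


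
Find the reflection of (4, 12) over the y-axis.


Reflection across y-axis: (x, y) -> (-x, y)
(4, 12) -> (-4, 12)

(-4, 12)


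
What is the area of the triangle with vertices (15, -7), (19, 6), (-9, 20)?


Area = |x1(y2-y3) + x2(y3-y1) + x3(y1-y2)| / 2
= |15*(6-20) + 19*(20--7) + -9*(-7-6)| / 2
= 210

210


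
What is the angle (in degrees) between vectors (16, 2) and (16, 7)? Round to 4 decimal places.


dot = 16*16 + 2*7 = 270
|u| = 16.1245, |v| = 17.4642
cos(angle) = 0.9588
angle = 16.5044 degrees

16.5044 degrees


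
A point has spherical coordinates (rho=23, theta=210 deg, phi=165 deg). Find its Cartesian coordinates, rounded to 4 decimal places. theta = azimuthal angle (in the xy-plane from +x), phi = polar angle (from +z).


x = 23 * sin(165) * cos(210) = -5.1553
y = 23 * sin(165) * sin(210) = -2.9764
z = 23 * cos(165) = -22.2163

(-5.1553, -2.9764, -22.2163)


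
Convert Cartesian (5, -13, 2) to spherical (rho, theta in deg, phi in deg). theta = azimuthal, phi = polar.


rho = sqrt(5^2 + (-13)^2 + 2^2) = 14.0712
theta = atan2(-13, 5) = 291.0375 deg
phi = acos(2/14.0712) = 81.8287 deg

rho = 14.0712, theta = 291.0375 deg, phi = 81.8287 deg


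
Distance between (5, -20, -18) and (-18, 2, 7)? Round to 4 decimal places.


d = sqrt((-18-5)^2 + (2--20)^2 + (7--18)^2) = 40.4722

40.4722


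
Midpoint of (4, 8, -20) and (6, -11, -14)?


Midpoint = ((4+6)/2, (8+-11)/2, (-20+-14)/2) = (5, -1.5, -17)

(5, -1.5, -17)


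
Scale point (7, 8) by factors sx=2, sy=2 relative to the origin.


Scaling: (x*sx, y*sy) = (7*2, 8*2) = (14, 16)

(14, 16)


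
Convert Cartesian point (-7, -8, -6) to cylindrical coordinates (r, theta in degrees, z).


r = sqrt((-7)^2 + (-8)^2) = 10.6301
theta = atan2(-8, -7) = 228.8141 deg
z = -6

r = 10.6301, theta = 228.8141 deg, z = -6
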